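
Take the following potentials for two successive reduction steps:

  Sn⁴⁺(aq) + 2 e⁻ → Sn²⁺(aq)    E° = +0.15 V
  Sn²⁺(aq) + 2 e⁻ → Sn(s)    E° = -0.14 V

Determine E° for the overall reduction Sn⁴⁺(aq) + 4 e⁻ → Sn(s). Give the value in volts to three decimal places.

+0.005 V

Adding the free-energy changes (−nFE°) of the two steps gives −n₃FE°₃ = −n₁FE°₁ − n₂FE°₂.
E°₃ = (2×+0.15 + 2×-0.14) / 4 = (+0.020) / 4 = +0.005 V.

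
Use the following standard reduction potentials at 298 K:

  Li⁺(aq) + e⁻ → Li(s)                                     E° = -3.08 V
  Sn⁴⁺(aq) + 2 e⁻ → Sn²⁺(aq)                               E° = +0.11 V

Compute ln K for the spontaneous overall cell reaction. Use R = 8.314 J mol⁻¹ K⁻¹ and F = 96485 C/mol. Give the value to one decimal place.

248.5

Cathode: Sn⁴⁺/Sn²⁺; anode: Li⁺/Li. E°cell = (+0.11) − (-3.08) = +3.19 V, with n = 2.
ΔG° = −nFE° = −RT ln K, so ln K = nFE°/(RT) = (2)(96485)(+3.19) / ((8.314)(298)) = 248.459.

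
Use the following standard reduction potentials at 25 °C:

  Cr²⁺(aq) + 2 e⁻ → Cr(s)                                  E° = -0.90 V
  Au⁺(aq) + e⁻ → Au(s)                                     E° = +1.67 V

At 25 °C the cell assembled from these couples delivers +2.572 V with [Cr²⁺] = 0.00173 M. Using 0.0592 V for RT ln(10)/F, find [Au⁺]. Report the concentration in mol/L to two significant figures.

Au⁺/Au is the cathode, Cr²⁺/Cr the anode: E°cell = +2.57 V, n = 2.
Overall reaction: 2 Au⁺(aq) + Cr(s) → 2 Au(s) + Cr²⁺(aq); Q = [Cr²⁺]^1/[Au⁺]^2.
From E = E° − (0.0592/n) log Q: log Q = (E° − E)·n/0.0592 = (+2.57 − (+2.572))·2/0.0592 = -0.0676.
So 2·log[Au⁺] = 1·log(0.00173) − log Q = -2.7620 − (-0.0676) = -2.6944; log[Au⁺] = -2.6944 / 2 = -1.3472; [Au⁺] = 10^(-1.3472) ≈ 0.045 M.

0.045 M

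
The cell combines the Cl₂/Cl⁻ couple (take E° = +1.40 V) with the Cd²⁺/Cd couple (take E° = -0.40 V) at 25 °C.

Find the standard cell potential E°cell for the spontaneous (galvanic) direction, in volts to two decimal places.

+1.80 V

The Cl₂/Cl⁻ couple has the higher reduction potential, so it is the cathode; Cd²⁺/Cd is oxidised at the anode.
E°cell = E°(cathode) − E°(anode) = (+1.40) − (-0.40) = +1.80 V.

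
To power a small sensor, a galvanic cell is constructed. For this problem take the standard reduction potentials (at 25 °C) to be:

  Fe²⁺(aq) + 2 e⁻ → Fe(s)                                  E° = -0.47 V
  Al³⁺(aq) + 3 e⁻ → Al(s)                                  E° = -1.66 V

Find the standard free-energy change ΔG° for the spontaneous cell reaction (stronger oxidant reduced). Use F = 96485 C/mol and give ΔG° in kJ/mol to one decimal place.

-688.9 kJ/mol

Fe²⁺/Fe (E° = -0.47 V) is the cathode; Al³⁺/Al (E° = -1.66 V) is the anode, so E°cell = +1.19 V.
Balancing electrons gives n = 6 (lcm of 2 and 3).
ΔG° = −nFE° = −(6)(96485)(+1.19) = -688,903 J = -688.9 kJ/mol.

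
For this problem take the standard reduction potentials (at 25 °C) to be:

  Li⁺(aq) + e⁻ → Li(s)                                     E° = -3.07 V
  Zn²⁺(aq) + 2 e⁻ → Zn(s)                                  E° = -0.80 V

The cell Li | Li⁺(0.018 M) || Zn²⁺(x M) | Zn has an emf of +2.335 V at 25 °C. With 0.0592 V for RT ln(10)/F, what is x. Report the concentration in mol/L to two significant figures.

0.051 M

Zn²⁺/Zn is the cathode, Li⁺/Li the anode: E°cell = +2.27 V, n = 2.
Overall reaction: Zn²⁺(aq) + 2 Li(s) → Zn(s) + 2 Li⁺(aq); Q = [Li⁺]^2/[Zn²⁺]^1.
From E = E° − (0.0592/n) log Q: log Q = (E° − E)·n/0.0592 = (+2.27 − (+2.335))·2/0.0592 = -2.1959.
So 1·log[Zn²⁺] = 2·log(0.018) − log Q = -3.4895 − (-2.1959) = -1.2936; [Zn²⁺] = 10^(-1.2936) ≈ 0.051 M.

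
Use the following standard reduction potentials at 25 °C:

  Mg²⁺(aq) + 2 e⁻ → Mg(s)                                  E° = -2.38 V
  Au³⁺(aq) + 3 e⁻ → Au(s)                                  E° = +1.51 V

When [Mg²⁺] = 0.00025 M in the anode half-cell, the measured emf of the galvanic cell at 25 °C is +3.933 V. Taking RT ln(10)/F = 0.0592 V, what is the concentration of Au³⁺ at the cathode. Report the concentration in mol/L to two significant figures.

0.00060 M

Au³⁺/Au is the cathode, Mg²⁺/Mg the anode: E°cell = +3.89 V, n = 6.
Overall reaction: 2 Au³⁺(aq) + 3 Mg(s) → 2 Au(s) + 3 Mg²⁺(aq); Q = [Mg²⁺]^3/[Au³⁺]^2.
From E = E° − (0.0592/n) log Q: log Q = (E° − E)·n/0.0592 = (+3.89 − (+3.933))·6/0.0592 = -4.3581.
So 2·log[Au³⁺] = 3·log(0.00025) − log Q = -10.8062 − (-4.3581) = -6.4481; log[Au³⁺] = -6.4481 / 2 = -3.2241; [Au³⁺] = 10^(-3.2241) ≈ 0.00060 M.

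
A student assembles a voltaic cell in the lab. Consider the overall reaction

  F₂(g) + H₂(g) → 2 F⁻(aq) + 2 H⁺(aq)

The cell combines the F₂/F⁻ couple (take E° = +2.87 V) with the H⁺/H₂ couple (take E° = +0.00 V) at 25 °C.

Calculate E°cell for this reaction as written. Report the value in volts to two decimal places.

+2.87 V

The F₂/F⁻ couple has the higher reduction potential, so it is the cathode; H⁺/H₂ is oxidised at the anode.
E°cell = E°(cathode) − E°(anode) = (+2.87) − (+0.00) = +2.87 V.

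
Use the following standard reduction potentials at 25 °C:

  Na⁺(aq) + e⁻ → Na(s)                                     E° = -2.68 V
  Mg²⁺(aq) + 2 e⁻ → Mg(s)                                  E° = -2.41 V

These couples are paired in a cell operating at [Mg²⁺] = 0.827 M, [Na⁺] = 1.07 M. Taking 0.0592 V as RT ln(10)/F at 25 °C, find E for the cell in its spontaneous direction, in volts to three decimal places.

+0.266 V

Mg²⁺/Mg is the cathode (higher E°), Na⁺/Na the anode: E°cell = -2.41 − (-2.68) = +0.27 V, n = 2.
Overall: Mg²⁺(aq) + 2 Na(s) → Mg(s) + 2 Na⁺(aq)
Q = [Na⁺]^2 / ([Mg²⁺]); log Q = 0.141.
E = E° − (0.0592/n) log Q = +0.27 − (0.0592/2)(0.141) = +0.266 V.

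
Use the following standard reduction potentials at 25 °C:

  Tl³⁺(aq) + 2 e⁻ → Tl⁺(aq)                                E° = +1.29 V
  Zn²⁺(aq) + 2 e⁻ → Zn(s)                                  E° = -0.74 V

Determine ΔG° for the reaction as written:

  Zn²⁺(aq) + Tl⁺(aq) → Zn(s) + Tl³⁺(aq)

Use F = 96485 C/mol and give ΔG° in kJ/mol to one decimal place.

+391.7 kJ/mol

As written, Zn²⁺/Zn is reduced (cathode) and Tl³⁺/Tl⁺ is oxidised (anode), so E°cell = (-0.74) − (+1.29) = -2.03 V.
Balancing electrons gives n = 2.
ΔG° = −nFE° = −(2)(96485)(-2.03) = 391,729 J = +391.7 kJ/mol.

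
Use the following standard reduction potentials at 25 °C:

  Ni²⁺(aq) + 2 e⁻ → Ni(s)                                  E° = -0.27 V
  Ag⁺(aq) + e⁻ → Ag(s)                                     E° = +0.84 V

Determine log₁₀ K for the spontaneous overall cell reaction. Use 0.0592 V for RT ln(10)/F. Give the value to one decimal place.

37.5

Cathode: Ag⁺/Ag; anode: Ni²⁺/Ni. E°cell = +1.11 V, n = 2.
log K = nE°cell / 0.0592 = (2)(+1.11) / 0.0592 = 37.5.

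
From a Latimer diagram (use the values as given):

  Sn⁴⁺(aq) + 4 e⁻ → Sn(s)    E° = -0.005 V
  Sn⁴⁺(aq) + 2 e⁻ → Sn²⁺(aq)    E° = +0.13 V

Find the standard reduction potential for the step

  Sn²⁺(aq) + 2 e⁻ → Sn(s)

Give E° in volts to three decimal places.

-0.140 V

Sequential free energies add, so n₃E°₃ = n₁E°₁ + n₂E°₂.
With n₃ = 4, and the known step contributing 2×(+0.13) V, the unknown satisfies 2·E° = 4×(-0.005) − 2×(+0.13) = -0.280.
E° = -0.280 / 2 = -0.140 V.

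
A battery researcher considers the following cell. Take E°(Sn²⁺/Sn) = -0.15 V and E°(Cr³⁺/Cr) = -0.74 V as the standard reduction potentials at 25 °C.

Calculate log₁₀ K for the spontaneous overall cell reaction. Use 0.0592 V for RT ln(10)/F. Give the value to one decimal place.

59.8

Cathode: Sn²⁺/Sn; anode: Cr³⁺/Cr. E°cell = +0.59 V, n = 6.
log K = nE°cell / 0.0592 = (6)(+0.59) / 0.0592 = 59.8.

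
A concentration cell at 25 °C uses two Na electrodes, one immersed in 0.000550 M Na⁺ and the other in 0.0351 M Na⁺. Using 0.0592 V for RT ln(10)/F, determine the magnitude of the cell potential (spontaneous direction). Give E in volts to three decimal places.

For a concentration cell E°cell = 0. The 0.0351 M side is the cathode (reduction is favoured where [Na⁺] is higher).
With n = 1, E = −(0.0592/1) log([Na⁺]ₐₙ/[Na⁺]꜀ₐₜ) = −(0.0592/1) log(0.00055/0.0351) = −(0.0592/1)(-1.805) = +0.107 V.

+0.107 V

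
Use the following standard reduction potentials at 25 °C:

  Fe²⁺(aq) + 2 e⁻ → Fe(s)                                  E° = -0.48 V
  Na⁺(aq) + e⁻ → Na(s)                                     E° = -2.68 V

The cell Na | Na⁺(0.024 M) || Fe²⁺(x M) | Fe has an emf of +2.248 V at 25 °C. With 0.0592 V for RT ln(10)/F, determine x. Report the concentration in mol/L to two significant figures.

0.024 M

Fe²⁺/Fe is the cathode, Na⁺/Na the anode: E°cell = +2.20 V, n = 2.
Overall reaction: Fe²⁺(aq) + 2 Na(s) → Fe(s) + 2 Na⁺(aq); Q = [Na⁺]^2/[Fe²⁺]^1.
From E = E° − (0.0592/n) log Q: log Q = (E° − E)·n/0.0592 = (+2.20 − (+2.248))·2/0.0592 = -1.6216.
So 1·log[Fe²⁺] = 2·log(0.024) − log Q = -3.2396 − (-1.6216) = -1.6180; [Fe²⁺] = 10^(-1.6180) ≈ 0.024 M.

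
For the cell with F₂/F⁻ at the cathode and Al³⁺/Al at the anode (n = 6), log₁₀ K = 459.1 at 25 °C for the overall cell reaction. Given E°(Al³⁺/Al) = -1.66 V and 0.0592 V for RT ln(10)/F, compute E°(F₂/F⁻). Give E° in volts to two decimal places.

+2.87 V

E°cell = (0.0592/n)·log K = (0.0592/6)(459.1) = +4.530 V.
Since F₂/F⁻ is the cathode and Al³⁺/Al the anode, E°cell = E°(F₂/F⁻) − E°(Al³⁺/Al).
So E°(F₂/F⁻) = E°cell + E°(Al³⁺/Al) = +4.530 + (-1.66) = +2.87 V.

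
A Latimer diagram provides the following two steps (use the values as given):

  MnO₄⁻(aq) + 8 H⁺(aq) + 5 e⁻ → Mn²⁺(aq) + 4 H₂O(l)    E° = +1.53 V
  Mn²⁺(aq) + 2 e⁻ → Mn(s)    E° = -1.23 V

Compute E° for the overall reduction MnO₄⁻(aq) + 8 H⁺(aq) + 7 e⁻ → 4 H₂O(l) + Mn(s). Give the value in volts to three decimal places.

Standard free energies of sequential steps add: ΔG°₃ = ΔG°₁ + ΔG°₂, so n₃E°₃ = n₁E°₁ + n₂E°₂.
E°₃ = (5×+1.53 + 2×-1.23) / 7 = (+5.190) / 7 = +0.741 V.
E° values themselves are not directly additive — weighting by electron count is essential.

+0.741 V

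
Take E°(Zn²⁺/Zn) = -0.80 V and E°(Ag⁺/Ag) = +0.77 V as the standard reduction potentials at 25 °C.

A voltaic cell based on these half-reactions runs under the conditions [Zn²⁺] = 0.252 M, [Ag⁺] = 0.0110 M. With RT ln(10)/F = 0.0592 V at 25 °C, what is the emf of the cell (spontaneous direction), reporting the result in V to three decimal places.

+1.472 V

Ag⁺/Ag is the cathode (higher E°), Zn²⁺/Zn the anode: E°cell = +0.77 − (-0.80) = +1.57 V, n = 2.
Overall: 2 Ag⁺(aq) + Zn(s) → 2 Ag(s) + Zn²⁺(aq)
Q = [Zn²⁺] / ([Ag⁺]^2); log Q = 3.319.
E = E° − (0.0592/n) log Q = +1.57 − (0.0592/2)(3.319) = +1.472 V.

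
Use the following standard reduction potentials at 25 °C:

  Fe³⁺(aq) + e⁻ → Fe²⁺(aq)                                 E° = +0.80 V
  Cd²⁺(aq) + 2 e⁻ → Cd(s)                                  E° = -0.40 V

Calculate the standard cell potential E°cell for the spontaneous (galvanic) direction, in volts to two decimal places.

The Fe³⁺/Fe²⁺ couple has the higher reduction potential, so it is the cathode; Cd²⁺/Cd is oxidised at the anode.
E°cell = E°(cathode) − E°(anode) = (+0.80) − (-0.40) = +1.20 V.

+1.20 V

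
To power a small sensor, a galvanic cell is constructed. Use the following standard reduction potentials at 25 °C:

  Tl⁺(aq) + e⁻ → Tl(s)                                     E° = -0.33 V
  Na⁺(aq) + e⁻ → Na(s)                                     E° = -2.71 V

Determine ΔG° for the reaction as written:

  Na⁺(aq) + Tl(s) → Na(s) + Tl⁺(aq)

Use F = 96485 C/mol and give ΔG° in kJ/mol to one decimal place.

+229.6 kJ/mol

As written, Na⁺/Na is reduced (cathode) and Tl⁺/Tl is oxidised (anode), so E°cell = (-2.71) − (-0.33) = -2.38 V.
Balancing electrons gives n = 1.
ΔG° = −nFE° = −(1)(96485)(-2.38) = 229,634 J = +229.6 kJ/mol.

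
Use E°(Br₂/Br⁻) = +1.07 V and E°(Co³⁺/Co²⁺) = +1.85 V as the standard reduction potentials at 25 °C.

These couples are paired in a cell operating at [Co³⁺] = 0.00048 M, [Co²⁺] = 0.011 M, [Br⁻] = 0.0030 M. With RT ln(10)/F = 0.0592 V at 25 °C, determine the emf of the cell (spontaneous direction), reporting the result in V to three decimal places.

+0.550 V

Co³⁺/Co²⁺ is the cathode (higher E°), Br₂/Br⁻ the anode: E°cell = +1.85 − (+1.07) = +0.78 V, n = 2.
Overall: 2 Co³⁺(aq) + 2 Br⁻(aq) → 2 Co²⁺(aq) + Br₂(l)
Q = [Co²⁺]^2 / ([Co³⁺]^2·[Br⁻]^2); log Q = 7.766.
E = E° − (0.0592/n) log Q = +0.78 − (0.0592/2)(7.766) = +0.550 V.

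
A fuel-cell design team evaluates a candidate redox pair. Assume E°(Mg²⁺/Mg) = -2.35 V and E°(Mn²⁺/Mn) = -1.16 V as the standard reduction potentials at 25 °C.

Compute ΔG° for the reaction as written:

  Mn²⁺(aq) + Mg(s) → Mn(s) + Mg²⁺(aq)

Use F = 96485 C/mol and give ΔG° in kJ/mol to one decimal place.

As written, Mn²⁺/Mn is reduced (cathode) and Mg²⁺/Mg is oxidised (anode), so E°cell = (-1.16) − (-2.35) = +1.19 V.
Balancing electrons gives n = 2.
ΔG° = −nFE° = −(2)(96485)(+1.19) = -229,634 J = -229.6 kJ/mol.

-229.6 kJ/mol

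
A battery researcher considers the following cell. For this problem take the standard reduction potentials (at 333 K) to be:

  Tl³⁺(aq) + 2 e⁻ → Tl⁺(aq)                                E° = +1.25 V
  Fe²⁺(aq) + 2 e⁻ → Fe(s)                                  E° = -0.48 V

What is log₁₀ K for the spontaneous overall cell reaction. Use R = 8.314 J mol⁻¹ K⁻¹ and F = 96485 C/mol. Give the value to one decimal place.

52.4

Cathode: Tl³⁺/Tl⁺; anode: Fe²⁺/Fe. E°cell = (+1.25) − (-0.48) = +1.73 V, with n = 2.
ΔG° = −nFE° = −RT ln K, so ln K = nFE°/(RT) = (2)(96485)(+1.73) / ((8.314)(333)) = 120.582.
log₁₀ K = 120.582 / ln 10 = 52.4.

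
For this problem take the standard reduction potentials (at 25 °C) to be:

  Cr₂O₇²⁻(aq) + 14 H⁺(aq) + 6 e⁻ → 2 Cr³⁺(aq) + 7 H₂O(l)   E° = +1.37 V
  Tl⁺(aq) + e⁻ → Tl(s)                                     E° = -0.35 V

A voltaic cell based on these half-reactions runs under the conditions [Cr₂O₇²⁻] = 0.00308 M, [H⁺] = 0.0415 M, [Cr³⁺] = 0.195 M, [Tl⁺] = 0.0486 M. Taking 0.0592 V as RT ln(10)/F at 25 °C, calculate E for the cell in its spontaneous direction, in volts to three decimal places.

Cr₂O₇²⁻/Cr³⁺ is the cathode (higher E°), Tl⁺/Tl the anode: E°cell = +1.37 − (-0.35) = +1.72 V, n = 6.
Overall: Cr₂O₇²⁻(aq) + 14 H⁺(aq) + 6 Tl(s) → 2 Cr³⁺(aq) + 7 H₂O(l) + 6 Tl⁺(aq)
Q = [Cr³⁺]^2·[Tl⁺]^6 / ([Cr₂O₇²⁻]·[H⁺]^14); log Q = 12.559.
E = E° − (0.0592/n) log Q = +1.72 − (0.0592/6)(12.559) = +1.596 V.

+1.596 V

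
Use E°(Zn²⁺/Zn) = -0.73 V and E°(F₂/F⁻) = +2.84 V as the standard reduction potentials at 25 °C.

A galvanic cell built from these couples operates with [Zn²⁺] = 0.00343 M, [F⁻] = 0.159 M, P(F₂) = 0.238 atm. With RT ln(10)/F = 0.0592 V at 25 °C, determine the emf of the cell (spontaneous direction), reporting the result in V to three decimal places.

+3.672 V

F₂/F⁻ is the cathode (higher E°), Zn²⁺/Zn the anode: E°cell = +2.84 − (-0.73) = +3.57 V, n = 2.
Overall: F₂(g) + Zn(s) → 2 F⁻(aq) + Zn²⁺(aq)
Q = [F⁻]^2·[Zn²⁺] / (P(F₂)); log Q = -3.438.
E = E° − (0.0592/n) log Q = +3.57 − (0.0592/2)(-3.438) = +3.672 V.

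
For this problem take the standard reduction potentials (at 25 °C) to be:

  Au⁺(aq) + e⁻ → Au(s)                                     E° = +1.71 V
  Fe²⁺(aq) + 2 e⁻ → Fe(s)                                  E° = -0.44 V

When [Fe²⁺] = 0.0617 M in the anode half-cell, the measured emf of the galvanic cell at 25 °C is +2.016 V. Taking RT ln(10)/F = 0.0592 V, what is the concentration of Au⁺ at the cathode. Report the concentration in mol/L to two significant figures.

0.0014 M

Au⁺/Au is the cathode, Fe²⁺/Fe the anode: E°cell = +2.15 V, n = 2.
Overall reaction: 2 Au⁺(aq) + Fe(s) → 2 Au(s) + Fe²⁺(aq); Q = [Fe²⁺]^1/[Au⁺]^2.
From E = E° − (0.0592/n) log Q: log Q = (E° − E)·n/0.0592 = (+2.15 − (+2.016))·2/0.0592 = 4.5270.
So 2·log[Au⁺] = 1·log(0.0617) − log Q = -1.2097 − (4.5270) = -5.7367; log[Au⁺] = -5.7367 / 2 = -2.8683; [Au⁺] = 10^(-2.8683) ≈ 0.0014 M.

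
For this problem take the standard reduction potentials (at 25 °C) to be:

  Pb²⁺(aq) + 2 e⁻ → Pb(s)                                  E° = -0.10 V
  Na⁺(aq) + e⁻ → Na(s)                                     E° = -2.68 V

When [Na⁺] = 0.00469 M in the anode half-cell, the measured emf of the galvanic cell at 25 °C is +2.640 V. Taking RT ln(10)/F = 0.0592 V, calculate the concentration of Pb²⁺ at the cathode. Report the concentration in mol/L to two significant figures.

0.0023 M

Pb²⁺/Pb is the cathode, Na⁺/Na the anode: E°cell = +2.58 V, n = 2.
Overall reaction: Pb²⁺(aq) + 2 Na(s) → Pb(s) + 2 Na⁺(aq); Q = [Na⁺]^2/[Pb²⁺]^1.
From E = E° − (0.0592/n) log Q: log Q = (E° − E)·n/0.0592 = (+2.58 − (+2.640))·2/0.0592 = -2.0270.
So 1·log[Pb²⁺] = 2·log(0.00469) − log Q = -4.6577 − (-2.0270) = -2.6307; [Pb²⁺] = 10^(-2.6307) ≈ 0.0023 M.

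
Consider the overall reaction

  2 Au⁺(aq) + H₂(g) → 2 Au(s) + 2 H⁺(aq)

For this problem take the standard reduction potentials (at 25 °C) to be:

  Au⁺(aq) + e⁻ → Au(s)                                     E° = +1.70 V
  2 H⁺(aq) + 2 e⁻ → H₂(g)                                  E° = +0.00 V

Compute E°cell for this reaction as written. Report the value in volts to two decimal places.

The Au⁺/Au couple has the higher reduction potential, so it is the cathode; H⁺/H₂ is oxidised at the anode.
E°cell = E°(cathode) − E°(anode) = (+1.70) − (+0.00) = +1.70 V.

+1.70 V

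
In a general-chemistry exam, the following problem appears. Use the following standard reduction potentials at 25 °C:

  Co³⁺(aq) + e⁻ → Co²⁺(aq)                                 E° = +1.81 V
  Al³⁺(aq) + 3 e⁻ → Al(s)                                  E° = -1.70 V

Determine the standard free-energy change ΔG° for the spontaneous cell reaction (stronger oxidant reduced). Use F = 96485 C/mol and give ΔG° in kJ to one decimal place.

-1016.0 kJ

Co³⁺/Co²⁺ (E° = +1.81 V) is the cathode; Al³⁺/Al (E° = -1.70 V) is the anode, so E°cell = +3.51 V.
Balancing electrons gives n = 3 (lcm of 1 and 3).
ΔG° = −nFE° = −(3)(96485)(+3.51) = -1,015,987 J = -1016.0 kJ.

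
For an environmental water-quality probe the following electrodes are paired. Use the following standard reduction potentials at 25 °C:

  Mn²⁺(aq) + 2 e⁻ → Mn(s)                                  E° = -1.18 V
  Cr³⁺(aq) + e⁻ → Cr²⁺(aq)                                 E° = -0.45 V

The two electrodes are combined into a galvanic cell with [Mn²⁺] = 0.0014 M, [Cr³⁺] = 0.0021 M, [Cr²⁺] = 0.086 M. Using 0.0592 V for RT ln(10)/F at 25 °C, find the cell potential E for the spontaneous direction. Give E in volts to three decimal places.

+0.719 V

Cr³⁺/Cr²⁺ is the cathode (higher E°), Mn²⁺/Mn the anode: E°cell = -0.45 − (-1.18) = +0.73 V, n = 2.
Overall: 2 Cr³⁺(aq) + Mn(s) → 2 Cr²⁺(aq) + Mn²⁺(aq)
Q = [Cr²⁺]^2·[Mn²⁺] / ([Cr³⁺]^2); log Q = 0.371.
E = E° − (0.0592/n) log Q = +0.73 − (0.0592/2)(0.371) = +0.719 V.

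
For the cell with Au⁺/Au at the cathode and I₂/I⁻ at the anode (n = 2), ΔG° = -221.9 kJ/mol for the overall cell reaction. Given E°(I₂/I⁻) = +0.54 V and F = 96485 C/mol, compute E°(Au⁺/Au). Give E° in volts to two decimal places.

E°cell = −ΔG°/(nF) = −(-221.9×10³)/((2)(96485)) = +1.150 V.
Since Au⁺/Au is the cathode and I₂/I⁻ the anode, E°cell = E°(Au⁺/Au) − E°(I₂/I⁻).
So E°(Au⁺/Au) = E°cell + E°(I₂/I⁻) = +1.150 + (+0.54) = +1.69 V.

+1.69 V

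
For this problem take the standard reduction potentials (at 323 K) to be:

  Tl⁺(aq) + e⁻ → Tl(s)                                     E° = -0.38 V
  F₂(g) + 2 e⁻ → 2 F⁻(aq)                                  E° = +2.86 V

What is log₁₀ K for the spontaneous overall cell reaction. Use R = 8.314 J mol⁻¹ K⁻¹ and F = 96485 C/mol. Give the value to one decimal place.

101.1

Cathode: F₂/F⁻; anode: Tl⁺/Tl. E°cell = (+2.86) − (-0.38) = +3.24 V, with n = 2.
ΔG° = −nFE° = −RT ln K, so ln K = nFE°/(RT) = (2)(96485)(+3.24) / ((8.314)(323)) = 232.821.
log₁₀ K = 232.821 / ln 10 = 101.1.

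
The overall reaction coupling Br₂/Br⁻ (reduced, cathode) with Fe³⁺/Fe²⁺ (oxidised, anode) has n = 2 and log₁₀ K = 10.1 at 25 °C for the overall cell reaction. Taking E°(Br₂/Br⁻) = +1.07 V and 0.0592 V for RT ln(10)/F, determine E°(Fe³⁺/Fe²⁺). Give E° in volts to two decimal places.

E°cell = (0.0592/n)·log K = (0.0592/2)(10.1) = +0.299 V.
Since Br₂/Br⁻ is the cathode and Fe³⁺/Fe²⁺ the anode, E°cell = E°(Br₂/Br⁻) − E°(Fe³⁺/Fe²⁺).
So E°(Fe³⁺/Fe²⁺) = E°(Br₂/Br⁻) − E°cell = (+1.07) − (+0.299) = +0.77 V.

+0.77 V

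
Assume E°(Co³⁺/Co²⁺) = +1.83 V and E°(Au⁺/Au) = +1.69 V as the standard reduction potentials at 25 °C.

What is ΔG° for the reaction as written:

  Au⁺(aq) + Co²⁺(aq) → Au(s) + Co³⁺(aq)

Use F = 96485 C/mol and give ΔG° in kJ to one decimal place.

As written, Au⁺/Au is reduced (cathode) and Co³⁺/Co²⁺ is oxidised (anode), so E°cell = (+1.69) − (+1.83) = -0.14 V.
Balancing electrons gives n = 1.
ΔG° = −nFE° = −(1)(96485)(-0.14) = 13,508 J = +13.5 kJ.

+13.5 kJ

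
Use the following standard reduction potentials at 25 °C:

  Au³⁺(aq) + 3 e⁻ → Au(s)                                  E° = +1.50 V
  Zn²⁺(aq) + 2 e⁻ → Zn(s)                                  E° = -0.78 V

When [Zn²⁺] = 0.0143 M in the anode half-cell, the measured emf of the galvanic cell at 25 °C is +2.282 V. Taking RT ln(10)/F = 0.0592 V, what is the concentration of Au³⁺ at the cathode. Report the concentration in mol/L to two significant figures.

0.0022 M

Au³⁺/Au is the cathode, Zn²⁺/Zn the anode: E°cell = +2.28 V, n = 6.
Overall reaction: 2 Au³⁺(aq) + 3 Zn(s) → 2 Au(s) + 3 Zn²⁺(aq); Q = [Zn²⁺]^3/[Au³⁺]^2.
From E = E° − (0.0592/n) log Q: log Q = (E° − E)·n/0.0592 = (+2.28 − (+2.282))·6/0.0592 = -0.2027.
So 2·log[Au³⁺] = 3·log(0.0143) − log Q = -5.5340 − (-0.2027) = -5.3313; log[Au³⁺] = -5.3313 / 2 = -2.6656; [Au³⁺] = 10^(-2.6656) ≈ 0.0022 M.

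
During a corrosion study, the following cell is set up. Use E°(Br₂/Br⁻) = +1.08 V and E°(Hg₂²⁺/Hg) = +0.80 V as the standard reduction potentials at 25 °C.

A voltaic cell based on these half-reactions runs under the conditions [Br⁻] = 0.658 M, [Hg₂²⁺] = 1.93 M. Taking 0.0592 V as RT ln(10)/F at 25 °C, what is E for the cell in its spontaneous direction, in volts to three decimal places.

Br₂/Br⁻ is the cathode (higher E°), Hg₂²⁺/Hg the anode: E°cell = +1.08 − (+0.80) = +0.28 V, n = 2.
Overall: Br₂(l) + 2 Hg(l) → 2 Br⁻(aq) + Hg₂²⁺(aq)
Q = [Br⁻]^2·[Hg₂²⁺]; log Q = -0.078.
E = E° − (0.0592/n) log Q = +0.28 − (0.0592/2)(-0.078) = +0.282 V.

+0.282 V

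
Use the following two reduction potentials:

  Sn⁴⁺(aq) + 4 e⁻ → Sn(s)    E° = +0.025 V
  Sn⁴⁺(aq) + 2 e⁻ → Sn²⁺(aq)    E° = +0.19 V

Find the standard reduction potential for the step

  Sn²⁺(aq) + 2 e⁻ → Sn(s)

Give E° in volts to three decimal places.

-0.140 V

Sequential free energies add, so n₃E°₃ = n₁E°₁ + n₂E°₂.
With n₃ = 4, and the known step contributing 2×(+0.19) V, the unknown satisfies 2·E° = 4×(+0.025) − 2×(+0.19) = -0.280.
E° = -0.280 / 2 = -0.140 V.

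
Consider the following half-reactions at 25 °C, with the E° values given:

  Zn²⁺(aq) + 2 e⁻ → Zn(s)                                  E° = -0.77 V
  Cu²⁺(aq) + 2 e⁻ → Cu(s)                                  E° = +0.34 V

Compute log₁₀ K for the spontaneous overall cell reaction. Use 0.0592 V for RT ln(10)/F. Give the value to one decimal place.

37.5

Cathode: Cu²⁺/Cu; anode: Zn²⁺/Zn. E°cell = +1.11 V, n = 2.
log K = nE°cell / 0.0592 = (2)(+1.11) / 0.0592 = 37.5.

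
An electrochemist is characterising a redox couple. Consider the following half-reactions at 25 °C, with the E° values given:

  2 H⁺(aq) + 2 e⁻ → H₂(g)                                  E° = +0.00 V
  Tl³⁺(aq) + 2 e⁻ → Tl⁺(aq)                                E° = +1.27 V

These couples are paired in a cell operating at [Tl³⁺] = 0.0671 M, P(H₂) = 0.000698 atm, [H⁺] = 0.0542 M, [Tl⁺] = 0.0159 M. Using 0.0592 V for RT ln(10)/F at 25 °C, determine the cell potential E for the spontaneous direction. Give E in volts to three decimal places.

+1.270 V

Tl³⁺/Tl⁺ is the cathode (higher E°), H⁺/H₂ the anode: E°cell = +1.27 − (+0.00) = +1.27 V, n = 2.
Overall: Tl³⁺(aq) + H₂(g) → Tl⁺(aq) + 2 H⁺(aq)
Q = [Tl⁺]·[H⁺]^2 / ([Tl³⁺]·P(H₂)); log Q = -0.001.
E = E° − (0.0592/n) log Q = +1.27 − (0.0592/2)(-0.001) = +1.270 V.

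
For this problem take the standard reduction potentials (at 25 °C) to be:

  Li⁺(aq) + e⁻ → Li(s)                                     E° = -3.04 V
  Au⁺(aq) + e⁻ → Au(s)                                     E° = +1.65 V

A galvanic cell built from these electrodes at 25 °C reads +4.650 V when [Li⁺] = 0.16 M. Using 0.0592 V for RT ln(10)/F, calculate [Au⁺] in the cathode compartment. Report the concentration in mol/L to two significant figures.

Au⁺/Au is the cathode, Li⁺/Li the anode: E°cell = +4.69 V, n = 1.
Overall reaction: Au⁺(aq) + Li(s) → Au(s) + Li⁺(aq); Q = [Li⁺]^1/[Au⁺]^1.
From E = E° − (0.0592/n) log Q: log Q = (E° − E)·n/0.0592 = (+4.69 − (+4.650))·1/0.0592 = 0.6757.
So 1·log[Au⁺] = 1·log(0.16) − log Q = -0.7959 − (0.6757) = -1.4716; [Au⁺] = 10^(-1.4716) ≈ 0.034 M.

0.034 M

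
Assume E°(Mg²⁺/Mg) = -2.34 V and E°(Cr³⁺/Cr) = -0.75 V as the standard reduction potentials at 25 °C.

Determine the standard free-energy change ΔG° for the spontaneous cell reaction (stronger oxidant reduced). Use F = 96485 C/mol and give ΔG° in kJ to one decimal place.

Cr³⁺/Cr (E° = -0.75 V) is the cathode; Mg²⁺/Mg (E° = -2.34 V) is the anode, so E°cell = +1.59 V.
Balancing electrons gives n = 6 (lcm of 3 and 2).
ΔG° = −nFE° = −(6)(96485)(+1.59) = -920,467 J = -920.5 kJ.

-920.5 kJ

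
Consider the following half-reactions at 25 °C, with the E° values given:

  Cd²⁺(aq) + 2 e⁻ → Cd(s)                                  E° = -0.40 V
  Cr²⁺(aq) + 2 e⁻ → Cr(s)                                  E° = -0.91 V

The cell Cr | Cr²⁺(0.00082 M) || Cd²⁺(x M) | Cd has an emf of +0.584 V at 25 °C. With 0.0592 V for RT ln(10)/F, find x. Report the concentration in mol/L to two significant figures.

0.26 M

Cd²⁺/Cd is the cathode, Cr²⁺/Cr the anode: E°cell = +0.51 V, n = 2.
Overall reaction: Cd²⁺(aq) + Cr(s) → Cd(s) + Cr²⁺(aq); Q = [Cr²⁺]^1/[Cd²⁺]^1.
From E = E° − (0.0592/n) log Q: log Q = (E° − E)·n/0.0592 = (+0.51 − (+0.584))·2/0.0592 = -2.5000.
So 1·log[Cd²⁺] = 1·log(0.00082) − log Q = -3.0862 − (-2.5000) = -0.5862; [Cd²⁺] = 10^(-0.5862) ≈ 0.26 M.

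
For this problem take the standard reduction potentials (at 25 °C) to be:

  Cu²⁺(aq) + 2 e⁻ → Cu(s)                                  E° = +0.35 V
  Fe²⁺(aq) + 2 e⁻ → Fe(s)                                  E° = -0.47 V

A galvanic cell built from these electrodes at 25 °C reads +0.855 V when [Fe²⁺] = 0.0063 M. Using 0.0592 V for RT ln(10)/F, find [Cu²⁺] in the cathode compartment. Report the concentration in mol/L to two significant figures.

0.096 M

Cu²⁺/Cu is the cathode, Fe²⁺/Fe the anode: E°cell = +0.82 V, n = 2.
Overall reaction: Cu²⁺(aq) + Fe(s) → Cu(s) + Fe²⁺(aq); Q = [Fe²⁺]^1/[Cu²⁺]^1.
From E = E° − (0.0592/n) log Q: log Q = (E° − E)·n/0.0592 = (+0.82 − (+0.855))·2/0.0592 = -1.1824.
So 1·log[Cu²⁺] = 1·log(0.0063) − log Q = -2.2007 − (-1.1824) = -1.0183; [Cu²⁺] = 10^(-1.0183) ≈ 0.096 M.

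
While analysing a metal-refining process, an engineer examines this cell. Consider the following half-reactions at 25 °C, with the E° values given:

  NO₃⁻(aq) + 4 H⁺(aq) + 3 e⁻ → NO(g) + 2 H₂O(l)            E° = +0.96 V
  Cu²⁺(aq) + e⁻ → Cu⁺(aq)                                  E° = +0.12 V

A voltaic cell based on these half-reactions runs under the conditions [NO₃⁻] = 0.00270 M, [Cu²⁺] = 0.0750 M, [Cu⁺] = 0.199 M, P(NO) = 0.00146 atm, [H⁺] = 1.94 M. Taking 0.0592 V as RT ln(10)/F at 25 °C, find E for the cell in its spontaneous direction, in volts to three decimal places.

+0.893 V

NO₃⁻/NO is the cathode (higher E°), Cu²⁺/Cu⁺ the anode: E°cell = +0.96 − (+0.12) = +0.84 V, n = 3.
Overall: NO₃⁻(aq) + 4 H⁺(aq) + 3 Cu⁺(aq) → NO(g) + 2 H₂O(l) + 3 Cu²⁺(aq)
Q = P(NO)·[Cu²⁺]^3 / ([NO₃⁻]·[H⁺]^4·[Cu⁺]^3); log Q = -2.690.
E = E° − (0.0592/n) log Q = +0.84 − (0.0592/3)(-2.690) = +0.893 V.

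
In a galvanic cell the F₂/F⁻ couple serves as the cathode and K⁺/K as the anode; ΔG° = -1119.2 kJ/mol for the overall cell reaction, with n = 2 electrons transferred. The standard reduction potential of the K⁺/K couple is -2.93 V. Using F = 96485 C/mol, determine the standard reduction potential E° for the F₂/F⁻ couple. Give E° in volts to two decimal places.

E°cell = −ΔG°/(nF) = −(-1119.2×10³)/((2)(96485)) = +5.800 V.
Since F₂/F⁻ is the cathode and K⁺/K the anode, E°cell = E°(F₂/F⁻) − E°(K⁺/K).
So E°(F₂/F⁻) = E°cell + E°(K⁺/K) = +5.800 + (-2.93) = +2.87 V.

+2.87 V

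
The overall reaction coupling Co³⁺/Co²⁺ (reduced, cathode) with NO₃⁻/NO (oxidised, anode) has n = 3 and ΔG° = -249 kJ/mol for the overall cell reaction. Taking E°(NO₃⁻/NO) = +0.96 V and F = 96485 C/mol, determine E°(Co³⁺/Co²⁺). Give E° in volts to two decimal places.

+1.82 V

E°cell = −ΔG°/(nF) = −(-249×10³)/((3)(96485)) = +0.860 V.
Since Co³⁺/Co²⁺ is the cathode and NO₃⁻/NO the anode, E°cell = E°(Co³⁺/Co²⁺) − E°(NO₃⁻/NO).
So E°(Co³⁺/Co²⁺) = E°cell + E°(NO₃⁻/NO) = +0.860 + (+0.96) = +1.82 V.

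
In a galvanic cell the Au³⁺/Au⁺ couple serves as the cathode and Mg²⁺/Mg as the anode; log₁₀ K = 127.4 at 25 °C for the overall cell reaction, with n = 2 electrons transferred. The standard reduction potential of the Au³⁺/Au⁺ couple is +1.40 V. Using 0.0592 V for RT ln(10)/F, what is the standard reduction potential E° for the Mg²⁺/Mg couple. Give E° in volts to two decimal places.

-2.37 V

E°cell = (0.0592/n)·log K = (0.0592/2)(127.4) = +3.771 V.
Since Au³⁺/Au⁺ is the cathode and Mg²⁺/Mg the anode, E°cell = E°(Au³⁺/Au⁺) − E°(Mg²⁺/Mg).
So E°(Mg²⁺/Mg) = E°(Au³⁺/Au⁺) − E°cell = (+1.40) − (+3.771) = -2.37 V.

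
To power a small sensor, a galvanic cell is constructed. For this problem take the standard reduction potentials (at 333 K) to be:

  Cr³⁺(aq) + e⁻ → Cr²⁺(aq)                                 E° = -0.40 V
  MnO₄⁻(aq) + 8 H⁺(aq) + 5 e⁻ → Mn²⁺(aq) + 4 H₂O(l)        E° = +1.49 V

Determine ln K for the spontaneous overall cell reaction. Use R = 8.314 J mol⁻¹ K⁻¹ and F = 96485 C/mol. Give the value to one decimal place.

329.3

Cathode: MnO₄⁻/Mn²⁺; anode: Cr³⁺/Cr²⁺. E°cell = (+1.49) − (-0.40) = +1.89 V, with n = 5.
ΔG° = −nFE° = −RT ln K, so ln K = nFE°/(RT) = (5)(96485)(+1.89) / ((8.314)(333)) = 329.335.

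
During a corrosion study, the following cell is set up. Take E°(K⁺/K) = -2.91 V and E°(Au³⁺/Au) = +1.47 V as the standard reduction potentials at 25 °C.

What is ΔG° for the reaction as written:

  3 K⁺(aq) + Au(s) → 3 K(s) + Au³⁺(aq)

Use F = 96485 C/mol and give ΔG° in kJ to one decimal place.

As written, K⁺/K is reduced (cathode) and Au³⁺/Au is oxidised (anode), so E°cell = (-2.91) − (+1.47) = -4.38 V.
Balancing electrons gives n = 3.
ΔG° = −nFE° = −(3)(96485)(-4.38) = 1,267,813 J = +1267.8 kJ.

+1267.8 kJ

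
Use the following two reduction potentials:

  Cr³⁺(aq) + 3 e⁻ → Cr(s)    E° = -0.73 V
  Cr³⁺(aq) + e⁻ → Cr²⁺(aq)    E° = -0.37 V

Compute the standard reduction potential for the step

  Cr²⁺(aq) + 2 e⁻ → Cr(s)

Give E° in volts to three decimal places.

Sequential free energies add, so n₃E°₃ = n₁E°₁ + n₂E°₂.
With n₃ = 3, and the known step contributing 1×(-0.37) V, the unknown satisfies 2·E° = 3×(-0.73) − 1×(-0.37) = -1.820.
E° = -1.820 / 2 = -0.910 V.

-0.910 V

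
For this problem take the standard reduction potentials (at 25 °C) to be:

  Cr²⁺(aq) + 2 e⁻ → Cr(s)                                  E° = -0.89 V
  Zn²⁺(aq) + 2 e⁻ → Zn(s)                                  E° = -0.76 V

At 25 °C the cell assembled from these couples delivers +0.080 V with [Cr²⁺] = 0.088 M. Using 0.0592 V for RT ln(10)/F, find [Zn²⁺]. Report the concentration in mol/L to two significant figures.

0.0018 M

Zn²⁺/Zn is the cathode, Cr²⁺/Cr the anode: E°cell = +0.13 V, n = 2.
Overall reaction: Zn²⁺(aq) + Cr(s) → Zn(s) + Cr²⁺(aq); Q = [Cr²⁺]^1/[Zn²⁺]^1.
From E = E° − (0.0592/n) log Q: log Q = (E° − E)·n/0.0592 = (+0.13 − (+0.080))·2/0.0592 = 1.6892.
So 1·log[Zn²⁺] = 1·log(0.088) − log Q = -1.0555 − (1.6892) = -2.7447; [Zn²⁺] = 10^(-2.7447) ≈ 0.0018 M.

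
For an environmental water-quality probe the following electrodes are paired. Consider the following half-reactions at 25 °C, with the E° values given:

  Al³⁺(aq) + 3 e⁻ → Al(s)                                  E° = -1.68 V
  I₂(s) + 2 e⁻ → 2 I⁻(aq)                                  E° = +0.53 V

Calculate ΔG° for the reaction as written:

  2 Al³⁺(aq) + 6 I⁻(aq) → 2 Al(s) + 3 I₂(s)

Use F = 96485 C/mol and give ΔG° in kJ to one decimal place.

As written, Al³⁺/Al is reduced (cathode) and I₂/I⁻ is oxidised (anode), so E°cell = (-1.68) − (+0.53) = -2.21 V.
Balancing electrons gives n = 6.
ΔG° = −nFE° = −(6)(96485)(-2.21) = 1,279,391 J = +1279.4 kJ.

+1279.4 kJ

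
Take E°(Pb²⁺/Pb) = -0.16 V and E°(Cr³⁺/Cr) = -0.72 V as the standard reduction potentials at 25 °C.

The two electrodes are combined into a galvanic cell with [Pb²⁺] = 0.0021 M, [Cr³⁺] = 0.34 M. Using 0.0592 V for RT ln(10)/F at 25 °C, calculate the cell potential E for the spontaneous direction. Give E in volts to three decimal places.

+0.490 V

Pb²⁺/Pb is the cathode (higher E°), Cr³⁺/Cr the anode: E°cell = -0.16 − (-0.72) = +0.56 V, n = 6.
Overall: 3 Pb²⁺(aq) + 2 Cr(s) → 3 Pb(s) + 2 Cr³⁺(aq)
Q = [Cr³⁺]^2 / ([Pb²⁺]^3); log Q = 7.096.
E = E° − (0.0592/n) log Q = +0.56 − (0.0592/6)(7.096) = +0.490 V.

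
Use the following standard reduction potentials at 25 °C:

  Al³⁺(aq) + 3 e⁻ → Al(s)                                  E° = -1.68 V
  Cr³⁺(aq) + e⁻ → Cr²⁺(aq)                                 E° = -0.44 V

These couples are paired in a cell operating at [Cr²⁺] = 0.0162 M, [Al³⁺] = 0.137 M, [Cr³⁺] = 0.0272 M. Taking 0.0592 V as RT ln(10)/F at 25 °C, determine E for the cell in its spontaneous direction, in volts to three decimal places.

+1.270 V

Cr³⁺/Cr²⁺ is the cathode (higher E°), Al³⁺/Al the anode: E°cell = -0.44 − (-1.68) = +1.24 V, n = 3.
Overall: 3 Cr³⁺(aq) + Al(s) → 3 Cr²⁺(aq) + Al³⁺(aq)
Q = [Cr²⁺]^3·[Al³⁺] / ([Cr³⁺]^3); log Q = -1.538.
E = E° − (0.0592/n) log Q = +1.24 − (0.0592/3)(-1.538) = +1.270 V.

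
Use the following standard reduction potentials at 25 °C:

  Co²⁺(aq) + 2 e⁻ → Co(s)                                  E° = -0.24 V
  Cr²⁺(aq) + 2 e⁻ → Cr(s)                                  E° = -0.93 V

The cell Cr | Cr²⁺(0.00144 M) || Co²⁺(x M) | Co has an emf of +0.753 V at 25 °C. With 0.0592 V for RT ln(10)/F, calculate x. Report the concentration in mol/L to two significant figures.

0.19 M

Co²⁺/Co is the cathode, Cr²⁺/Cr the anode: E°cell = +0.69 V, n = 2.
Overall reaction: Co²⁺(aq) + Cr(s) → Co(s) + Cr²⁺(aq); Q = [Cr²⁺]^1/[Co²⁺]^1.
From E = E° − (0.0592/n) log Q: log Q = (E° − E)·n/0.0592 = (+0.69 − (+0.753))·2/0.0592 = -2.1284.
So 1·log[Co²⁺] = 1·log(0.00144) − log Q = -2.8416 − (-2.1284) = -0.7132; [Co²⁺] = 10^(-0.7132) ≈ 0.19 M.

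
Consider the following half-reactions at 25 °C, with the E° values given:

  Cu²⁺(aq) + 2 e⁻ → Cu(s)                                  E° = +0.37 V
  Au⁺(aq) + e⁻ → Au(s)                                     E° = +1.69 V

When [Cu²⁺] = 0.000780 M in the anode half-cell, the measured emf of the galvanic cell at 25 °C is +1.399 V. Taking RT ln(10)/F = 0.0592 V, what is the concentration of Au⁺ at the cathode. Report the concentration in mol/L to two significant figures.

Au⁺/Au is the cathode, Cu²⁺/Cu the anode: E°cell = +1.32 V, n = 2.
Overall reaction: 2 Au⁺(aq) + Cu(s) → 2 Au(s) + Cu²⁺(aq); Q = [Cu²⁺]^1/[Au⁺]^2.
From E = E° − (0.0592/n) log Q: log Q = (E° − E)·n/0.0592 = (+1.32 − (+1.399))·2/0.0592 = -2.6689.
So 2·log[Au⁺] = 1·log(0.00078) − log Q = -3.1079 − (-2.6689) = -0.4390; log[Au⁺] = -0.4390 / 2 = -0.2195; [Au⁺] = 10^(-0.2195) ≈ 0.60 M.

0.60 M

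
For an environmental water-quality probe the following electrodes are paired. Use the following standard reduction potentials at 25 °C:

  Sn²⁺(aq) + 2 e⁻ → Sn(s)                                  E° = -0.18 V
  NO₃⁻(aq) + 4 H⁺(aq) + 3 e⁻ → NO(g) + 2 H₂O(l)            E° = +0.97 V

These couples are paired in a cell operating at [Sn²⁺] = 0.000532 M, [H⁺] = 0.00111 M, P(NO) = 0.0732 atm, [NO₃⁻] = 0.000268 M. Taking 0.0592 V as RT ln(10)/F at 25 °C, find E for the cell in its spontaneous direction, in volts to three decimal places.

NO₃⁻/NO is the cathode (higher E°), Sn²⁺/Sn the anode: E°cell = +0.97 − (-0.18) = +1.15 V, n = 6.
Overall: 2 NO₃⁻(aq) + 8 H⁺(aq) + 3 Sn(s) → 2 NO(g) + 4 H₂O(l) + 3 Sn²⁺(aq)
Q = P(NO)^2·[Sn²⁺]^3 / ([NO₃⁻]^2·[H⁺]^8); log Q = 18.688.
E = E° − (0.0592/n) log Q = +1.15 − (0.0592/6)(18.688) = +0.966 V.

+0.966 V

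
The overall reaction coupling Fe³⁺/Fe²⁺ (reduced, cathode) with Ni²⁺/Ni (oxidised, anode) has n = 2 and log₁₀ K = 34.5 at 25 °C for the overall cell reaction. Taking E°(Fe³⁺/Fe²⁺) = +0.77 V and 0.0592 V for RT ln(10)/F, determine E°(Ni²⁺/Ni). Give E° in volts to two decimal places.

-0.25 V

E°cell = (0.0592/n)·log K = (0.0592/2)(34.5) = +1.021 V.
Since Fe³⁺/Fe²⁺ is the cathode and Ni²⁺/Ni the anode, E°cell = E°(Fe³⁺/Fe²⁺) − E°(Ni²⁺/Ni).
So E°(Ni²⁺/Ni) = E°(Fe³⁺/Fe²⁺) − E°cell = (+0.77) − (+1.021) = -0.25 V.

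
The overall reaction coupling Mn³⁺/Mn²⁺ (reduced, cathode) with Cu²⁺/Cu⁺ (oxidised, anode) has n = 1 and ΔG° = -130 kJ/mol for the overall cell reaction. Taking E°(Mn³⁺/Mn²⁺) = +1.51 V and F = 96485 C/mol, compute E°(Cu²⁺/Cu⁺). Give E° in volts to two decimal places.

+0.16 V

E°cell = −ΔG°/(nF) = −(-130×10³)/((1)(96485)) = +1.347 V.
Since Mn³⁺/Mn²⁺ is the cathode and Cu²⁺/Cu⁺ the anode, E°cell = E°(Mn³⁺/Mn²⁺) − E°(Cu²⁺/Cu⁺).
So E°(Cu²⁺/Cu⁺) = E°(Mn³⁺/Mn²⁺) − E°cell = (+1.51) − (+1.347) = +0.16 V.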